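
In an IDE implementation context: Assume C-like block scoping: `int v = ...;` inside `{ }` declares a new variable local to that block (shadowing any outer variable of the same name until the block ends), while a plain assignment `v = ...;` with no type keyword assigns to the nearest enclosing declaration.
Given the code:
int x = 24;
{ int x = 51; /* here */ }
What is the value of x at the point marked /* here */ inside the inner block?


Analyzing scoping rules:
Outer scope: declares x = 24
Inner block: 'int x = 51;' declares a NEW x that shadows the outer one
Inside the block the inner declaration is in scope -> 51
Result: 51

51


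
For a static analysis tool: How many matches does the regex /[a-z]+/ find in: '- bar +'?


Pattern: /[a-z]+/ (identifiers)
Input: '- bar +'
Scanning for matches:
  Match 1: 'bar'
Total matches: 1

1


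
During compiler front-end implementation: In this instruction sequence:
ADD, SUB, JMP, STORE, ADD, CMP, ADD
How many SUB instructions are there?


Scanning instruction sequence for SUB:
  Position 1: ADD
  Position 2: SUB <- MATCH
  Position 3: JMP
  Position 4: STORE
  Position 5: ADD
  Position 6: CMP
  Position 7: ADD
Matches at positions: [2]
Total SUB count: 1

1


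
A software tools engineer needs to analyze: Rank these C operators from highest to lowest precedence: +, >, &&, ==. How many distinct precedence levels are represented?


Looking up precedence for each operator:
  + -> precedence 5
  > -> precedence 4
  && -> precedence 2
  == -> precedence 3
Sorted highest to lowest: +, >, ==, &&
Distinct precedence values: [5, 4, 3, 2]
Number of distinct levels: 4

4


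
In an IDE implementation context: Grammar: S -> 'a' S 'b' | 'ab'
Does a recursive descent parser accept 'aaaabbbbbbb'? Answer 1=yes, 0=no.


Grammar accepts strings of the form a^n b^n (n >= 1)
Word: 'aaaabbbbbbb'
Counting: 4 a's and 7 b's
Check: 4 == 7? No
Mismatch: a-count != b-count
Rejected

0


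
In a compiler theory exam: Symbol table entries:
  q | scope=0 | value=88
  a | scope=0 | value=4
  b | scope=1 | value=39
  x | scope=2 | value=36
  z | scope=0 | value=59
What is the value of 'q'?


Searching symbol table for 'q':
  q | scope=0 | value=88 <- MATCH
  a | scope=0 | value=4
  b | scope=1 | value=39
  x | scope=2 | value=36
  z | scope=0 | value=59
Found 'q' at scope 0 with value 88

88


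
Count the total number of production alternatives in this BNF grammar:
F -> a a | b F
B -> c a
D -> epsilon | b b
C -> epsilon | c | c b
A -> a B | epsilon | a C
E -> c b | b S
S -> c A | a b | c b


Counting alternatives per rule:
  F: 2 alternative(s)
  B: 1 alternative(s)
  D: 2 alternative(s)
  C: 3 alternative(s)
  A: 3 alternative(s)
  E: 2 alternative(s)
  S: 3 alternative(s)
Sum: 2 + 1 + 2 + 3 + 3 + 2 + 3 = 16

16


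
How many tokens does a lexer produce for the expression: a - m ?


Scanning 'a - m'
Token 1: 'a' -> identifier
Token 2: '-' -> operator
Token 3: 'm' -> identifier
Total tokens: 3

3


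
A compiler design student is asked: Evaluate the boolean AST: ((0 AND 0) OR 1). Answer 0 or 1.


Step 1: Evaluate inner node
  0 AND 0 = 0
Step 2: Evaluate root node
  0 OR 1 = 1

1


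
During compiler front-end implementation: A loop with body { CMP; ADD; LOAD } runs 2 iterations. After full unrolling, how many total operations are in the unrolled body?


Loop body operations: CMP, ADD, LOAD (3 ops per iteration)
Unrolling 2 iterations:
  Iteration 1: CMP, ADD, LOAD (3 ops)
  Iteration 2: CMP, ADD, LOAD (3 ops)
Total: 2 iterations * 3 ops/iter = 6 operations

6


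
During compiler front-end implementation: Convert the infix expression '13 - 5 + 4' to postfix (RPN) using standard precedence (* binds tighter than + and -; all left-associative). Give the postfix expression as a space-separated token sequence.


Applying the shunting-yard algorithm:
  Operand 13 -> output
  Push '-' onto operator stack -> op-stack: [-]
  Operand 5 -> output
  See '+' (prec 1); top '-' (prec 1) >= it -> pop '-' to output
  Push '+' onto operator stack -> op-stack: [+]
  Operand 4 -> output
  End of input: pop '+' to output
Postfix result: 13 5 - 4 +

13 5 - 4 +


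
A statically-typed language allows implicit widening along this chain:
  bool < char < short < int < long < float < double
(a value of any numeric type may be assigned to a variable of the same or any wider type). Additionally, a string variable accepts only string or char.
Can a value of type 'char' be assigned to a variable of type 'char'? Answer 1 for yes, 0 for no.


Target variable type: char
Source value type: char
Numeric ranks: char=1, char=1
Widening allowed iff rank(source) <= rank(target): 1 <= 1? Yes
Result: 1

1


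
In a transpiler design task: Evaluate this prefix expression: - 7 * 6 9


Parsing prefix expression: - 7 * 6 9
Step 1: Innermost operation '* 6 9'
  6 * 9 = 54
Step 2: Outer operation '- 7 [54]'
  7 - 54 = -47

-47


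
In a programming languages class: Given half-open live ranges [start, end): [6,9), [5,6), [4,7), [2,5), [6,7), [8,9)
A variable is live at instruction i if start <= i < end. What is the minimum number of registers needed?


Live ranges:
  Var0: [6, 9)
  Var1: [5, 6)
  Var2: [4, 7)
  Var3: [2, 5)
  Var4: [6, 7)
  Var5: [8, 9)
Sweep-line events (position, delta, active):
  pos=2 start -> active=1
  pos=4 start -> active=2
  pos=5 end -> active=1
  pos=5 start -> active=2
  pos=6 end -> active=1
  pos=6 start -> active=2
  pos=6 start -> active=3
  pos=7 end -> active=2
  pos=7 end -> active=1
  pos=8 start -> active=2
  pos=9 end -> active=1
  pos=9 end -> active=0
Maximum simultaneous active: 3
Minimum registers needed: 3

3


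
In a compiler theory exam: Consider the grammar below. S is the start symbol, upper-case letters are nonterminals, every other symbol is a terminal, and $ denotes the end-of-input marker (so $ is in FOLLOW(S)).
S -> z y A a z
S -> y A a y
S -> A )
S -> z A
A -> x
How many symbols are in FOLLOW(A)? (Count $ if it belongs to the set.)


S is the start symbol and does not occur in any rule body, so FOLLOW(S) = {$}.
Examining every occurrence of A in a rule body:
  S -> z y A a z : A is followed by terminal 'a' -> add 'a'
  S -> y A a y : A is followed by terminal 'a' -> add 'a' (already in the set)
  S -> A ) : A is followed by terminal ')' -> add ')'
  S -> z A : A is at the right end -> add FOLLOW(S) = {$}
  A -> x : A does not occur in the body -> contributes nothing
FOLLOW(A) = {), a, $}
Count: 3

3


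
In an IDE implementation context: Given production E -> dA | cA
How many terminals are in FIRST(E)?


Production: E -> dA | cA
Examining each alternative for leading terminals:
  E -> dA : first terminal = 'd'
  E -> cA : first terminal = 'c'
FIRST(E) = {c, d}
Count: 2

2


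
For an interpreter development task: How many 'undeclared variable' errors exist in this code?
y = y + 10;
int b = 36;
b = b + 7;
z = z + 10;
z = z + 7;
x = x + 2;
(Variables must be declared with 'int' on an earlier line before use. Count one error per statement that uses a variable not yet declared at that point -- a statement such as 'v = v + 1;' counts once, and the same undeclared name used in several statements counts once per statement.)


Scanning code line by line:
  Line 1: use 'y' -> ERROR (undeclared)
  Line 2: declare 'b' -> declared = ['b']
  Line 3: use 'b' -> OK (declared)
  Line 4: use 'z' -> ERROR (undeclared)
  Line 5: use 'z' -> ERROR (undeclared)
  Line 6: use 'x' -> ERROR (undeclared)
Total undeclared variable errors: 4

4


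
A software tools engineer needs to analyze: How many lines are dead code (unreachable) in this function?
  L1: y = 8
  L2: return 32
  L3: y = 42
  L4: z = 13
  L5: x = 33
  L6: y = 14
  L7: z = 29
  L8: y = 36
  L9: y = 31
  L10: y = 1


Analyzing control flow:
  L1: reachable (before return)
  L2: reachable (return statement)
  L3: DEAD (after return at L2)
  L4: DEAD (after return at L2)
  L5: DEAD (after return at L2)
  L6: DEAD (after return at L2)
  L7: DEAD (after return at L2)
  L8: DEAD (after return at L2)
  L9: DEAD (after return at L2)
  L10: DEAD (after return at L2)
Return at L2, total lines = 10
Dead lines: L3 through L10
Count: 8

8


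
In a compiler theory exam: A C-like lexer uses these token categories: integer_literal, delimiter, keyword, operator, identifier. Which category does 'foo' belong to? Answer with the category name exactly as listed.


Token: 'foo'
Checking categories:
  identifier: YES
  integer_literal: no
  operator: no
  keyword: no
  delimiter: no
Category: identifier

identifier


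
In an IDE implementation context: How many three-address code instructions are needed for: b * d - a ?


Expression: b * d - a
Generating three-address code (respecting * over +/- precedence):
  Instruction 1: t1 = b * d
  Instruction 2: t2 = t1 - a
Total instructions: 2

2


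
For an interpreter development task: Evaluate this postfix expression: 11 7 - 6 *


Processing tokens left to right:
Push 11, Push 7
Pop 11 and 7, compute 11 - 7 = 4, push 4
Push 6
Pop 4 and 6, compute 4 * 6 = 24, push 24
Stack result: 24

24


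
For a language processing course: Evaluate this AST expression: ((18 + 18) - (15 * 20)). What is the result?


Expression: ((18 + 18) - (15 * 20))
Evaluating step by step:
  18 + 18 = 36
  15 * 20 = 300
  36 - 300 = -264
Result: -264

-264


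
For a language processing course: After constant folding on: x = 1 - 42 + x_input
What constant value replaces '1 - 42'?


Identifying constant sub-expression:
  Original: x = 1 - 42 + x_input
  1 and 42 are both compile-time constants
  Evaluating: 1 - 42 = -41
  After folding: x = -41 + x_input

-41


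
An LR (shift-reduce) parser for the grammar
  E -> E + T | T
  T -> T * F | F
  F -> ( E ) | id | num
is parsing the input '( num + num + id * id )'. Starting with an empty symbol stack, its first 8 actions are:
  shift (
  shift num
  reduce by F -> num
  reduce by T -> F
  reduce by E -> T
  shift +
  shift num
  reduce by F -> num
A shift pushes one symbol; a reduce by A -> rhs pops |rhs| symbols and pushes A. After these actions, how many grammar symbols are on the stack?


Tracking the symbol stack through each action:
  Action 1: shift '(' : push -> stack = [(] (size 1)
  Action 2: shift 'num' : push -> stack = [(, num] (size 2)
  Action 3: reduce by F -> num : pop 1, push F -> stack = [(, F] (size 2)
  Action 4: reduce by T -> F : pop 1, push T -> stack = [(, T] (size 2)
  Action 5: reduce by E -> T : pop 1, push E -> stack = [(, E] (size 2)
  Action 6: shift '+' : push -> stack = [(, E, +] (size 3)
  Action 7: shift 'num' : push -> stack = [(, E, +, num] (size 4)
  Action 8: reduce by F -> num : pop 1, push F -> stack = [(, E, +, F] (size 4)
Final stack size: 4

4


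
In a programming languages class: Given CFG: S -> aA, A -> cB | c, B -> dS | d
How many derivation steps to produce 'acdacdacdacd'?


Grammar: S -> aA, A -> cB | c, B -> dS | d
Deriving 'acdacdacdacd':
Step 1: S -> aA => aA
Step 2: A -> cB => acB
Step 3: B -> dS => acdS
Step 4: S -> aA => acdaA
Step 5: A -> cB => acdacB
Step 6: B -> dS => acdacdS
Step 7: S -> aA => acdacdaA
Step 8: A -> cB => acdacdacB
Step 9: B -> dS => acdacdacdS
Step 10: S -> aA => acdacdacdaA
Step 11: A -> cB => acdacdacdacB
Step 12: B -> d => acdacdacdacd
Total derivation steps: 12

12


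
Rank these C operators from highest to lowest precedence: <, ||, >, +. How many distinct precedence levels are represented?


Looking up precedence for each operator:
  < -> precedence 4
  || -> precedence 1
  > -> precedence 4
  + -> precedence 5
Sorted highest to lowest: +, <, >, ||
Distinct precedence values: [5, 4, 1]
Number of distinct levels: 3

3


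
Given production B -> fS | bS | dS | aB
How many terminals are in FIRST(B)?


Production: B -> fS | bS | dS | aB
Examining each alternative for leading terminals:
  B -> fS : first terminal = 'f'
  B -> bS : first terminal = 'b'
  B -> dS : first terminal = 'd'
  B -> aB : first terminal = 'a'
FIRST(B) = {a, b, d, f}
Count: 4

4


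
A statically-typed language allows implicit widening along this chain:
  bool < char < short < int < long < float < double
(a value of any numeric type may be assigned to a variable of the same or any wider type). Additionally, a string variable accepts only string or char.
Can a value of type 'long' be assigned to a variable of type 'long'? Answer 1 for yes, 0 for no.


Target variable type: long
Source value type: long
Numeric ranks: long=4, long=4
Widening allowed iff rank(source) <= rank(target): 4 <= 4? Yes
Result: 1

1


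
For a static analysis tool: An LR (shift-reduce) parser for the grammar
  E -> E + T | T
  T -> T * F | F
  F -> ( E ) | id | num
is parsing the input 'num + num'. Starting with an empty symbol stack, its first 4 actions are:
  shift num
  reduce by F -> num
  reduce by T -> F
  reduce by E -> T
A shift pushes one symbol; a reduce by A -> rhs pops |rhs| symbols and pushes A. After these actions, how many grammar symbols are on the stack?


Tracking the symbol stack through each action:
  Action 1: shift 'num' : push -> stack = [num] (size 1)
  Action 2: reduce by F -> num : pop 1, push F -> stack = [F] (size 1)
  Action 3: reduce by T -> F : pop 1, push T -> stack = [T] (size 1)
  Action 4: reduce by E -> T : pop 1, push E -> stack = [E] (size 1)
Final stack size: 1

1


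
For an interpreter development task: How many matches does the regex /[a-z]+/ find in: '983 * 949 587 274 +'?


Pattern: /[a-z]+/ (identifiers)
Input: '983 * 949 587 274 +'
Scanning for matches:
Total matches: 0

0


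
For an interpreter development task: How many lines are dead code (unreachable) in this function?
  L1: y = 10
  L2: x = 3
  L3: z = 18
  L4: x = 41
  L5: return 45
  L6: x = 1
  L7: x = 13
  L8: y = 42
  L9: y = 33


Analyzing control flow:
  L1: reachable (before return)
  L2: reachable (before return)
  L3: reachable (before return)
  L4: reachable (before return)
  L5: reachable (return statement)
  L6: DEAD (after return at L5)
  L7: DEAD (after return at L5)
  L8: DEAD (after return at L5)
  L9: DEAD (after return at L5)
Return at L5, total lines = 9
Dead lines: L6 through L9
Count: 4

4


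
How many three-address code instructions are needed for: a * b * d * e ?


Expression: a * b * d * e
Generating three-address code (respecting * over +/- precedence):
  Instruction 1: t1 = a * b
  Instruction 2: t2 = t1 * d
  Instruction 3: t3 = t2 * e
Total instructions: 3

3


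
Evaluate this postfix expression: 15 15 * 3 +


Processing tokens left to right:
Push 15, Push 15
Pop 15 and 15, compute 15 * 15 = 225, push 225
Push 3
Pop 225 and 3, compute 225 + 3 = 228, push 228
Stack result: 228

228


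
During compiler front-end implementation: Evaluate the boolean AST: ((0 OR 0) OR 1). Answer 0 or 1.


Step 1: Evaluate inner node
  0 OR 0 = 0
Step 2: Evaluate root node
  0 OR 1 = 1

1


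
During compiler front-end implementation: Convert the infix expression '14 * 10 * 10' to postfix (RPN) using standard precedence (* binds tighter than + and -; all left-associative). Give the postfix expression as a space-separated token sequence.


Applying the shunting-yard algorithm:
  Operand 14 -> output
  Push '*' onto operator stack -> op-stack: [*]
  Operand 10 -> output
  See '*' (prec 2); top '*' (prec 2) >= it -> pop '*' to output
  Push '*' onto operator stack -> op-stack: [*]
  Operand 10 -> output
  End of input: pop '*' to output
Postfix result: 14 10 * 10 *

14 10 * 10 *


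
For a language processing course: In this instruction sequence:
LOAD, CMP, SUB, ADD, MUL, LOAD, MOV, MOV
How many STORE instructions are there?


Scanning instruction sequence for STORE:
  Position 1: LOAD
  Position 2: CMP
  Position 3: SUB
  Position 4: ADD
  Position 5: MUL
  Position 6: LOAD
  Position 7: MOV
  Position 8: MOV
Matches at positions: []
Total STORE count: 0

0


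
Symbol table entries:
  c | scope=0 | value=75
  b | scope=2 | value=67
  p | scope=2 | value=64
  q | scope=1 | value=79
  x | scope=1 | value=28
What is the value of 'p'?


Searching symbol table for 'p':
  c | scope=0 | value=75
  b | scope=2 | value=67
  p | scope=2 | value=64 <- MATCH
  q | scope=1 | value=79
  x | scope=1 | value=28
Found 'p' at scope 2 with value 64

64


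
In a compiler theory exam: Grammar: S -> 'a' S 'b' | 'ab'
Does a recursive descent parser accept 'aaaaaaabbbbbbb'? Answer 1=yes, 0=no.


Grammar accepts strings of the form a^n b^n (n >= 1)
Word: 'aaaaaaabbbbbbb'
Counting: 7 a's and 7 b's
Check: 7 == 7? Yes
Derivation (S -> aSb applied 6 time(s), then S -> ab): S => aSb => aaSbb => aaaSbbb => aaaaSbbbb => aaaaaSbbbbb => aaaaaaSbbbbbb => aaaaaaabbbbbbb
Accepted

1


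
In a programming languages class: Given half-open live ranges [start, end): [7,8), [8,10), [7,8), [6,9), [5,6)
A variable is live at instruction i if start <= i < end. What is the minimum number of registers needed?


Live ranges:
  Var0: [7, 8)
  Var1: [8, 10)
  Var2: [7, 8)
  Var3: [6, 9)
  Var4: [5, 6)
Sweep-line events (position, delta, active):
  pos=5 start -> active=1
  pos=6 end -> active=0
  pos=6 start -> active=1
  pos=7 start -> active=2
  pos=7 start -> active=3
  pos=8 end -> active=2
  pos=8 end -> active=1
  pos=8 start -> active=2
  pos=9 end -> active=1
  pos=10 end -> active=0
Maximum simultaneous active: 3
Minimum registers needed: 3

3


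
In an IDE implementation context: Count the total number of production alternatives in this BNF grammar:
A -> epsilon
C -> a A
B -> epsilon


Counting alternatives per rule:
  A: 1 alternative(s)
  C: 1 alternative(s)
  B: 1 alternative(s)
Sum: 1 + 1 + 1 = 3

3


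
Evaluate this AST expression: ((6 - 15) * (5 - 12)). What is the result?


Expression: ((6 - 15) * (5 - 12))
Evaluating step by step:
  6 - 15 = -9
  5 - 12 = -7
  -9 * -7 = 63
Result: 63

63


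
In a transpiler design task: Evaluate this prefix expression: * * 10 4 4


Parsing prefix expression: * * 10 4 4
Step 1: Innermost operation '* 10 4'
  10 * 4 = 40
Step 2: Outer operation '* [40] 4'
  40 * 4 = 160

160


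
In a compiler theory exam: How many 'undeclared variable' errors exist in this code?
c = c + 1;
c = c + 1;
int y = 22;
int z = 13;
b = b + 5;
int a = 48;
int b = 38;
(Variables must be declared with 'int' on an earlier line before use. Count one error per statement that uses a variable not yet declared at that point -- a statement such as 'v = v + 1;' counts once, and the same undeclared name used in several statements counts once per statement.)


Scanning code line by line:
  Line 1: use 'c' -> ERROR (undeclared)
  Line 2: use 'c' -> ERROR (undeclared)
  Line 3: declare 'y' -> declared = ['y']
  Line 4: declare 'z' -> declared = ['y', 'z']
  Line 5: use 'b' -> ERROR (undeclared)
  Line 6: declare 'a' -> declared = ['a', 'y', 'z']
  Line 7: declare 'b' -> declared = ['a', 'b', 'y', 'z']
Total undeclared variable errors: 3

3


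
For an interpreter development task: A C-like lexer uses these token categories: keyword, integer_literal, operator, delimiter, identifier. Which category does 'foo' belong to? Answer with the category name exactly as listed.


Token: 'foo'
Checking categories:
  identifier: YES
  integer_literal: no
  operator: no
  keyword: no
  delimiter: no
Category: identifier

identifier


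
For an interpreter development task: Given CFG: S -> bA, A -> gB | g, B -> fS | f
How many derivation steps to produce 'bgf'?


Grammar: S -> bA, A -> gB | g, B -> fS | f
Deriving 'bgf':
Step 1: S -> bA => bA
Step 2: A -> gB => bgB
Step 3: B -> f => bgf
Total derivation steps: 3

3


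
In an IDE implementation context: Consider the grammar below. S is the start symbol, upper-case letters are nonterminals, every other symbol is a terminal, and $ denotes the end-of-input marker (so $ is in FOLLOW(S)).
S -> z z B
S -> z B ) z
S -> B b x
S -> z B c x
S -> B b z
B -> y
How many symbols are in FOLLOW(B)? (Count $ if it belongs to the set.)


S is the start symbol and does not occur in any rule body, so FOLLOW(S) = {$}.
Examining every occurrence of B in a rule body:
  S -> z z B : B is at the right end -> add FOLLOW(S) = {$}
  S -> z B ) z : B is followed by terminal ')' -> add ')'
  S -> B b x : B is followed by terminal 'b' -> add 'b'
  S -> z B c x : B is followed by terminal 'c' -> add 'c'
  S -> B b z : B is followed by terminal 'b' -> add 'b' (already in the set)
  B -> y : B does not occur in the body -> contributes nothing
FOLLOW(B) = {), b, c, $}
Count: 4

4


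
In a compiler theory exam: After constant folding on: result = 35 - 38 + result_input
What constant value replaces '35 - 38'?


Identifying constant sub-expression:
  Original: result = 35 - 38 + result_input
  35 and 38 are both compile-time constants
  Evaluating: 35 - 38 = -3
  After folding: result = -3 + result_input

-3


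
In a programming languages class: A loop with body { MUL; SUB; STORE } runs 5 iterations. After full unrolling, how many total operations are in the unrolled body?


Loop body operations: MUL, SUB, STORE (3 ops per iteration)
Unrolling 5 iterations:
  Iteration 1: MUL, SUB, STORE (3 ops)
  Iteration 2: MUL, SUB, STORE (3 ops)
  Iteration 3: MUL, SUB, STORE (3 ops)
  Iteration 4: MUL, SUB, STORE (3 ops)
  Iteration 5: MUL, SUB, STORE (3 ops)
Total: 5 iterations * 3 ops/iter = 15 operations

15


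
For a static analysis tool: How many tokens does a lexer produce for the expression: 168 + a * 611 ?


Scanning '168 + a * 611'
Token 1: '168' -> integer_literal
Token 2: '+' -> operator
Token 3: 'a' -> identifier
Token 4: '*' -> operator
Token 5: '611' -> integer_literal
Total tokens: 5

5


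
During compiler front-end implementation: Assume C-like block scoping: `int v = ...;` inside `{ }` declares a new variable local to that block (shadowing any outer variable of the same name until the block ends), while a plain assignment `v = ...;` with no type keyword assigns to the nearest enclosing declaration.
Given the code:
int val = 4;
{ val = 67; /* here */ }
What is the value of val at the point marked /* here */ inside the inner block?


Analyzing scoping rules:
Outer scope: declares val = 4
Inner block: 'val = 67;' has no type keyword, so it is an assignment to the outer val (no shadowing)
Inside the block, after the assignment -> 67
Result: 67

67


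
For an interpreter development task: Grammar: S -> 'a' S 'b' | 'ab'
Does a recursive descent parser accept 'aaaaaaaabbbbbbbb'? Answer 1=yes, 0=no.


Grammar accepts strings of the form a^n b^n (n >= 1)
Word: 'aaaaaaaabbbbbbbb'
Counting: 8 a's and 8 b's
Check: 8 == 8? Yes
Derivation (S -> aSb applied 7 time(s), then S -> ab): S => aSb => aaSbb => aaaSbbb => aaaaSbbbb => aaaaaSbbbbb => aaaaaaSbbbbbb => aaaaaaaSbbbbbbb => aaaaaaaabbbbbbbb
Accepted

1


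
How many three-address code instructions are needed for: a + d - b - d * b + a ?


Expression: a + d - b - d * b + a
Generating three-address code (respecting * over +/- precedence):
  Instruction 1: t1 = d * b
  Instruction 2: t2 = a + d
  Instruction 3: t3 = t2 - b
  Instruction 4: t4 = t3 - t1
  Instruction 5: t5 = t4 + a
Total instructions: 5

5


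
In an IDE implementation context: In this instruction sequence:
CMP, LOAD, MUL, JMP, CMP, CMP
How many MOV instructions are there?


Scanning instruction sequence for MOV:
  Position 1: CMP
  Position 2: LOAD
  Position 3: MUL
  Position 4: JMP
  Position 5: CMP
  Position 6: CMP
Matches at positions: []
Total MOV count: 0

0


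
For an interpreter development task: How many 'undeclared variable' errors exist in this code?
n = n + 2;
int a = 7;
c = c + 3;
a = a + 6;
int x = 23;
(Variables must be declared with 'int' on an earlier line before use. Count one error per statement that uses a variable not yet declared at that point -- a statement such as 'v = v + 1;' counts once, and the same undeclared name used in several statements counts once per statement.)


Scanning code line by line:
  Line 1: use 'n' -> ERROR (undeclared)
  Line 2: declare 'a' -> declared = ['a']
  Line 3: use 'c' -> ERROR (undeclared)
  Line 4: use 'a' -> OK (declared)
  Line 5: declare 'x' -> declared = ['a', 'x']
Total undeclared variable errors: 2

2


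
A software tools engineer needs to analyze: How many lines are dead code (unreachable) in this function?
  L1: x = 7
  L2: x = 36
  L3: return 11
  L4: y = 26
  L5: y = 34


Analyzing control flow:
  L1: reachable (before return)
  L2: reachable (before return)
  L3: reachable (return statement)
  L4: DEAD (after return at L3)
  L5: DEAD (after return at L3)
Return at L3, total lines = 5
Dead lines: L4 through L5
Count: 2

2


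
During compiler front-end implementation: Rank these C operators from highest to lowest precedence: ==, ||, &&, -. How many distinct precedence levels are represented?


Looking up precedence for each operator:
  == -> precedence 3
  || -> precedence 1
  && -> precedence 2
  - -> precedence 5
Sorted highest to lowest: -, ==, &&, ||
Distinct precedence values: [5, 3, 2, 1]
Number of distinct levels: 4

4


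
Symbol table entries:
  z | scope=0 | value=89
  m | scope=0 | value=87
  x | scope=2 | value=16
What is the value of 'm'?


Searching symbol table for 'm':
  z | scope=0 | value=89
  m | scope=0 | value=87 <- MATCH
  x | scope=2 | value=16
Found 'm' at scope 0 with value 87

87


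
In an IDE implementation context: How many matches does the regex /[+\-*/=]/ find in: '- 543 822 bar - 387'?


Pattern: /[+\-*/=]/ (operators)
Input: '- 543 822 bar - 387'
Scanning for matches:
  Match 1: '-'
  Match 2: '-'
Total matches: 2

2


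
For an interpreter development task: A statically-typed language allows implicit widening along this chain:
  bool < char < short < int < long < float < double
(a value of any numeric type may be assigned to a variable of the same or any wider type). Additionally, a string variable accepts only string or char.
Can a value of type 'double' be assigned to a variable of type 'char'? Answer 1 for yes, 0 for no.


Target variable type: char
Source value type: double
Numeric ranks: double=6, char=1
Widening allowed iff rank(source) <= rank(target): 6 <= 1? No
Result: 0

0


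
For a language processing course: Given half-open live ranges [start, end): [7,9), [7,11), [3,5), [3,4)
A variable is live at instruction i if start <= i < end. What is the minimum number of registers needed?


Live ranges:
  Var0: [7, 9)
  Var1: [7, 11)
  Var2: [3, 5)
  Var3: [3, 4)
Sweep-line events (position, delta, active):
  pos=3 start -> active=1
  pos=3 start -> active=2
  pos=4 end -> active=1
  pos=5 end -> active=0
  pos=7 start -> active=1
  pos=7 start -> active=2
  pos=9 end -> active=1
  pos=11 end -> active=0
Maximum simultaneous active: 2
Minimum registers needed: 2

2


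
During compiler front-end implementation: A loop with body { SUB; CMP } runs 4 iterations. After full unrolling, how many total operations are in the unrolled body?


Loop body operations: SUB, CMP (2 ops per iteration)
Unrolling 4 iterations:
  Iteration 1: SUB, CMP (2 ops)
  Iteration 2: SUB, CMP (2 ops)
  Iteration 3: SUB, CMP (2 ops)
  Iteration 4: SUB, CMP (2 ops)
Total: 4 iterations * 2 ops/iter = 8 operations

8


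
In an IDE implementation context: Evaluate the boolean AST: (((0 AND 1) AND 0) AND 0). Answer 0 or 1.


Step 1: Evaluate inner node
  0 AND 1 = 0
Step 2: Evaluate next node
  0 AND 0 = 0
Step 3: Evaluate root node
  0 AND 0 = 0

0


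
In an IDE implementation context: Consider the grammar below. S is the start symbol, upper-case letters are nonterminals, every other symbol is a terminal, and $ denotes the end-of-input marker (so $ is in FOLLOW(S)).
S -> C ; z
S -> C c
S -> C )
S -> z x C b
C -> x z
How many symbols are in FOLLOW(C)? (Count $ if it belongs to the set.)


S is the start symbol and does not occur in any rule body, so FOLLOW(S) = {$}.
Examining every occurrence of C in a rule body:
  S -> C ; z : C is followed by terminal ';' -> add ';'
  S -> C c : C is followed by terminal 'c' -> add 'c'
  S -> C ) : C is followed by terminal ')' -> add ')'
  S -> z x C b : C is followed by terminal 'b' -> add 'b'
  C -> x z : C does not occur in the body -> contributes nothing
FOLLOW(C) = {), ;, b, c}
Count: 4

4


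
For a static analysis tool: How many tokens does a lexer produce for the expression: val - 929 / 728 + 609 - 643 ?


Scanning 'val - 929 / 728 + 609 - 643'
Token 1: 'val' -> identifier
Token 2: '-' -> operator
Token 3: '929' -> integer_literal
Token 4: '/' -> operator
Token 5: '728' -> integer_literal
Token 6: '+' -> operator
Token 7: '609' -> integer_literal
Token 8: '-' -> operator
Token 9: '643' -> integer_literal
Total tokens: 9

9


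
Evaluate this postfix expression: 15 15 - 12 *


Processing tokens left to right:
Push 15, Push 15
Pop 15 and 15, compute 15 - 15 = 0, push 0
Push 12
Pop 0 and 12, compute 0 * 12 = 0, push 0
Stack result: 0

0


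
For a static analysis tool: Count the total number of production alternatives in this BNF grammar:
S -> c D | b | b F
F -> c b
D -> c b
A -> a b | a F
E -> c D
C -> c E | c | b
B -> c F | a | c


Counting alternatives per rule:
  S: 3 alternative(s)
  F: 1 alternative(s)
  D: 1 alternative(s)
  A: 2 alternative(s)
  E: 1 alternative(s)
  C: 3 alternative(s)
  B: 3 alternative(s)
Sum: 3 + 1 + 1 + 2 + 1 + 3 + 3 = 14

14


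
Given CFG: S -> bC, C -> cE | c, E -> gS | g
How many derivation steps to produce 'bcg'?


Grammar: S -> bC, C -> cE | c, E -> gS | g
Deriving 'bcg':
Step 1: S -> bC => bC
Step 2: C -> cE => bcE
Step 3: E -> g => bcg
Total derivation steps: 3

3


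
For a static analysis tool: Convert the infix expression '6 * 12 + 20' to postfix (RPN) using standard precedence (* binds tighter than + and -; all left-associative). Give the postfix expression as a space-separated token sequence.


Applying the shunting-yard algorithm:
  Operand 6 -> output
  Push '*' onto operator stack -> op-stack: [*]
  Operand 12 -> output
  See '+' (prec 1); top '*' (prec 2) >= it -> pop '*' to output
  Push '+' onto operator stack -> op-stack: [+]
  Operand 20 -> output
  End of input: pop '+' to output
Postfix result: 6 12 * 20 +

6 12 * 20 +


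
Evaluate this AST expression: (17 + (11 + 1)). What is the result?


Expression: (17 + (11 + 1))
Evaluating step by step:
  11 + 1 = 12
  17 + 12 = 29
Result: 29

29


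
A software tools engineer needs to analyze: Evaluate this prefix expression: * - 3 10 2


Parsing prefix expression: * - 3 10 2
Step 1: Innermost operation '- 3 10'
  3 - 10 = -7
Step 2: Outer operation '* [-7] 2'
  -7 * 2 = -14

-14


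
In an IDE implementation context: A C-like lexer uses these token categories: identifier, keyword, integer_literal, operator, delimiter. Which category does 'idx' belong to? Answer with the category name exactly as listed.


Token: 'idx'
Checking categories:
  identifier: YES
  integer_literal: no
  operator: no
  keyword: no
  delimiter: no
Category: identifier

identifier


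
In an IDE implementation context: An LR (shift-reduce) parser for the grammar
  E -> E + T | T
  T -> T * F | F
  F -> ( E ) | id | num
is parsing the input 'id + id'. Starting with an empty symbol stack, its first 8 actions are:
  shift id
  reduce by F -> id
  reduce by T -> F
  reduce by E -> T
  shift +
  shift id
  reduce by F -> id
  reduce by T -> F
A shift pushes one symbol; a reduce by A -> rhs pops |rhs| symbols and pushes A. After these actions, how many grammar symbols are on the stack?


Tracking the symbol stack through each action:
  Action 1: shift 'id' : push -> stack = [id] (size 1)
  Action 2: reduce by F -> id : pop 1, push F -> stack = [F] (size 1)
  Action 3: reduce by T -> F : pop 1, push T -> stack = [T] (size 1)
  Action 4: reduce by E -> T : pop 1, push E -> stack = [E] (size 1)
  Action 5: shift '+' : push -> stack = [E, +] (size 2)
  Action 6: shift 'id' : push -> stack = [E, +, id] (size 3)
  Action 7: reduce by F -> id : pop 1, push F -> stack = [E, +, F] (size 3)
  Action 8: reduce by T -> F : pop 1, push T -> stack = [E, +, T] (size 3)
Final stack size: 3

3


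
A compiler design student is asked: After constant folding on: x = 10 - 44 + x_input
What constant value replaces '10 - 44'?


Identifying constant sub-expression:
  Original: x = 10 - 44 + x_input
  10 and 44 are both compile-time constants
  Evaluating: 10 - 44 = -34
  After folding: x = -34 + x_input

-34


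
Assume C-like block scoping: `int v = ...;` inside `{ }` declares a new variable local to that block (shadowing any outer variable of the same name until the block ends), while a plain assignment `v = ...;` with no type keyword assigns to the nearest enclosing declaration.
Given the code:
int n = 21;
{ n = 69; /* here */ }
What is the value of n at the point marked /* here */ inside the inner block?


Analyzing scoping rules:
Outer scope: declares n = 21
Inner block: 'n = 69;' has no type keyword, so it is an assignment to the outer n (no shadowing)
Inside the block, after the assignment -> 69
Result: 69

69


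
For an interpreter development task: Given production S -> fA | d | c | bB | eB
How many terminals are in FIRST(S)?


Production: S -> fA | d | c | bB | eB
Examining each alternative for leading terminals:
  S -> fA : first terminal = 'f'
  S -> d : first terminal = 'd'
  S -> c : first terminal = 'c'
  S -> bB : first terminal = 'b'
  S -> eB : first terminal = 'e'
FIRST(S) = {b, c, d, e, f}
Count: 5

5


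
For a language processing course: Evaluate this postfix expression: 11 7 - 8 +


Processing tokens left to right:
Push 11, Push 7
Pop 11 and 7, compute 11 - 7 = 4, push 4
Push 8
Pop 4 and 8, compute 4 + 8 = 12, push 12
Stack result: 12

12


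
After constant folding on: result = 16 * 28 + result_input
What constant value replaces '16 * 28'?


Identifying constant sub-expression:
  Original: result = 16 * 28 + result_input
  16 and 28 are both compile-time constants
  Evaluating: 16 * 28 = 448
  After folding: result = 448 + result_input

448


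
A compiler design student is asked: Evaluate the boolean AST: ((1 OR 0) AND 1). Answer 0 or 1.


Step 1: Evaluate inner node
  1 OR 0 = 1
Step 2: Evaluate root node
  1 AND 1 = 1

1


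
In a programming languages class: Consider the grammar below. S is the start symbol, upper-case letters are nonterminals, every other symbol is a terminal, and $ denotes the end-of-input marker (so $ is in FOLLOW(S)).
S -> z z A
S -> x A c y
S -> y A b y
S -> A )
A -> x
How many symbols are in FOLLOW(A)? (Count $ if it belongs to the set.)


S is the start symbol and does not occur in any rule body, so FOLLOW(S) = {$}.
Examining every occurrence of A in a rule body:
  S -> z z A : A is at the right end -> add FOLLOW(S) = {$}
  S -> x A c y : A is followed by terminal 'c' -> add 'c'
  S -> y A b y : A is followed by terminal 'b' -> add 'b'
  S -> A ) : A is followed by terminal ')' -> add ')'
  A -> x : A does not occur in the body -> contributes nothing
FOLLOW(A) = {), b, c, $}
Count: 4

4


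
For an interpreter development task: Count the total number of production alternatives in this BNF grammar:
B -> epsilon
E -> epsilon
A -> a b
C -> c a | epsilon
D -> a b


Counting alternatives per rule:
  B: 1 alternative(s)
  E: 1 alternative(s)
  A: 1 alternative(s)
  C: 2 alternative(s)
  D: 1 alternative(s)
Sum: 1 + 1 + 1 + 2 + 1 = 6

6


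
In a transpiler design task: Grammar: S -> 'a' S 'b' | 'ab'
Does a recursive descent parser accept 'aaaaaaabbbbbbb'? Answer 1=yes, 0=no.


Grammar accepts strings of the form a^n b^n (n >= 1)
Word: 'aaaaaaabbbbbbb'
Counting: 7 a's and 7 b's
Check: 7 == 7? Yes
Derivation (S -> aSb applied 6 time(s), then S -> ab): S => aSb => aaSbb => aaaSbbb => aaaaSbbbb => aaaaaSbbbbb => aaaaaaSbbbbbb => aaaaaaabbbbbbb
Accepted

1


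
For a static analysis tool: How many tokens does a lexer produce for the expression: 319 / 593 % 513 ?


Scanning '319 / 593 % 513'
Token 1: '319' -> integer_literal
Token 2: '/' -> operator
Token 3: '593' -> integer_literal
Token 4: '%' -> operator
Token 5: '513' -> integer_literal
Total tokens: 5

5


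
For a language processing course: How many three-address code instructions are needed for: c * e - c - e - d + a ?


Expression: c * e - c - e - d + a
Generating three-address code (respecting * over +/- precedence):
  Instruction 1: t1 = c * e
  Instruction 2: t2 = t1 - c
  Instruction 3: t3 = t2 - e
  Instruction 4: t4 = t3 - d
  Instruction 5: t5 = t4 + a
Total instructions: 5

5


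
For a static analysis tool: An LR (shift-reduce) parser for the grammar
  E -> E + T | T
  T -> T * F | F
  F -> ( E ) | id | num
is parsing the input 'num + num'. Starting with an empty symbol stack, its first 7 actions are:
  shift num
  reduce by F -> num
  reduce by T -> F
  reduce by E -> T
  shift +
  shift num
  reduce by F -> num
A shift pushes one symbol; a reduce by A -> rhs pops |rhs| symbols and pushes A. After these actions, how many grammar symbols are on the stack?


Tracking the symbol stack through each action:
  Action 1: shift 'num' : push -> stack = [num] (size 1)
  Action 2: reduce by F -> num : pop 1, push F -> stack = [F] (size 1)
  Action 3: reduce by T -> F : pop 1, push T -> stack = [T] (size 1)
  Action 4: reduce by E -> T : pop 1, push E -> stack = [E] (size 1)
  Action 5: shift '+' : push -> stack = [E, +] (size 2)
  Action 6: shift 'num' : push -> stack = [E, +, num] (size 3)
  Action 7: reduce by F -> num : pop 1, push F -> stack = [E, +, F] (size 3)
Final stack size: 3

3


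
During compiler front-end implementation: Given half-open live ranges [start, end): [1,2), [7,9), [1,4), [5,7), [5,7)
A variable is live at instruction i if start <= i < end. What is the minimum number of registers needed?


Live ranges:
  Var0: [1, 2)
  Var1: [7, 9)
  Var2: [1, 4)
  Var3: [5, 7)
  Var4: [5, 7)
Sweep-line events (position, delta, active):
  pos=1 start -> active=1
  pos=1 start -> active=2
  pos=2 end -> active=1
  pos=4 end -> active=0
  pos=5 start -> active=1
  pos=5 start -> active=2
  pos=7 end -> active=1
  pos=7 end -> active=0
  pos=7 start -> active=1
  pos=9 end -> active=0
Maximum simultaneous active: 2
Minimum registers needed: 2

2


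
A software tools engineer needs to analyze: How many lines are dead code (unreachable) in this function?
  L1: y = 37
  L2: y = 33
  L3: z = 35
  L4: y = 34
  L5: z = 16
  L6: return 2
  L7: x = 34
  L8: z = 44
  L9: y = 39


Analyzing control flow:
  L1: reachable (before return)
  L2: reachable (before return)
  L3: reachable (before return)
  L4: reachable (before return)
  L5: reachable (before return)
  L6: reachable (return statement)
  L7: DEAD (after return at L6)
  L8: DEAD (after return at L6)
  L9: DEAD (after return at L6)
Return at L6, total lines = 9
Dead lines: L7 through L9
Count: 3

3


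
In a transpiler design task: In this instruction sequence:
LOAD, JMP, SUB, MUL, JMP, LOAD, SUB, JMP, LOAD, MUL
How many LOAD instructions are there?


Scanning instruction sequence for LOAD:
  Position 1: LOAD <- MATCH
  Position 2: JMP
  Position 3: SUB
  Position 4: MUL
  Position 5: JMP
  Position 6: LOAD <- MATCH
  Position 7: SUB
  Position 8: JMP
  Position 9: LOAD <- MATCH
  Position 10: MUL
Matches at positions: [1, 6, 9]
Total LOAD count: 3

3


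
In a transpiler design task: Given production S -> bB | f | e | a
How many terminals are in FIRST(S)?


Production: S -> bB | f | e | a
Examining each alternative for leading terminals:
  S -> bB : first terminal = 'b'
  S -> f : first terminal = 'f'
  S -> e : first terminal = 'e'
  S -> a : first terminal = 'a'
FIRST(S) = {a, b, e, f}
Count: 4

4


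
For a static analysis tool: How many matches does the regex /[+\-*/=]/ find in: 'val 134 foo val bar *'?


Pattern: /[+\-*/=]/ (operators)
Input: 'val 134 foo val bar *'
Scanning for matches:
  Match 1: '*'
Total matches: 1

1


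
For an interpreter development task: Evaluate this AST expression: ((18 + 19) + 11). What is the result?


Expression: ((18 + 19) + 11)
Evaluating step by step:
  18 + 19 = 37
  37 + 11 = 48
Result: 48

48
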